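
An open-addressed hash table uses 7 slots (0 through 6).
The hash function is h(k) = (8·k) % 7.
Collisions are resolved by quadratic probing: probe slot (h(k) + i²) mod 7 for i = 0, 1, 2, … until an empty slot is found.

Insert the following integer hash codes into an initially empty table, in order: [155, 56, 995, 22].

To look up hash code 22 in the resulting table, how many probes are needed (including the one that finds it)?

3

155: h=1 -> slot 1
56: h=0 -> slot 0
995: h=1, probe 1,2 -> slot 2
22: h=1, probe 1,2,5 -> slot 5
Table: [56, 155, 995, ., ., 22, .]
Lookup 22: h=1, probe 1,2,5 → found at 5.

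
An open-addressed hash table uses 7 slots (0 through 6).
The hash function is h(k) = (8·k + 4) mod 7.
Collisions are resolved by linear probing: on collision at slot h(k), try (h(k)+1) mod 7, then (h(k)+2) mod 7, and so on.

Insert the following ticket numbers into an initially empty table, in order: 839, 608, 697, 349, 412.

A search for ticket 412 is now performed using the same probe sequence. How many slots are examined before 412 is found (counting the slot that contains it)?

4

839 hashes to 3; slot 3 is free → place at 3.
608 hashes to 3; 3 taken → place at 4.
697 hashes to 1; slot 1 is free → place at 1.
349 hashes to 3; 3,4 taken → place at 5.
412 hashes to 3; 3,4,5 taken → place at 6.
Table: [_, 697, _, 839, 608, 349, 412]
Lookup 412: h=3, probe 3,4,5,6 → found at 6.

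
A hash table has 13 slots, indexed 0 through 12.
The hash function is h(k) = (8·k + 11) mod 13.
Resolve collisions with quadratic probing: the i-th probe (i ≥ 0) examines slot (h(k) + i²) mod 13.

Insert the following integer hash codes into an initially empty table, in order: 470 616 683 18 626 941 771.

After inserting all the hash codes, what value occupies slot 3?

941

470: h=1 => slot 1
616: h=12 => slot 12
683: h=2 => slot 2
18: h=12, probe 12,0 => slot 0
626: h=1, probe 1,2,5 => slot 5
941: h=12, probe 12,0,3 => slot 3
771: h=4 => slot 4
Table: [18, 470, 683, 941, 771, 626, ., ., ., ., ., ., 616]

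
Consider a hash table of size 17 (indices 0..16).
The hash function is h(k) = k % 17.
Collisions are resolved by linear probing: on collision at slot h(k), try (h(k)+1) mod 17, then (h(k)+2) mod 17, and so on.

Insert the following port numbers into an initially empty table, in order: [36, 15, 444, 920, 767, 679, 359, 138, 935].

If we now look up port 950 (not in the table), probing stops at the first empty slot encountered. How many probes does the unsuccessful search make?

Insert 36: h=2, slot 2 empty → index 2.
Insert 15: h=15, slot 15 empty → index 15.
Insert 444: h=2, slot 2 occupied → index 3.
Insert 920: h=2, slots 2,3 occupied → index 4.
Insert 767: h=2, slots 2,3,4 occupied → index 5.
Insert 679: h=16, slot 16 empty → index 16.
Insert 359: h=2, slots 2,3,4,5 occupied → index 6.
Insert 138: h=2, slots 2,3,4,5,6 occupied → index 7.
Insert 935: h=0, slot 0 empty → index 0.
Table: [935, _, 36, 444, 920, 767, 359, 138, _, _, _, _, _, _, _, 15, 679]
Lookup 950: h=15, probe 15,16,0,1 → slot 1 empty, not found.

4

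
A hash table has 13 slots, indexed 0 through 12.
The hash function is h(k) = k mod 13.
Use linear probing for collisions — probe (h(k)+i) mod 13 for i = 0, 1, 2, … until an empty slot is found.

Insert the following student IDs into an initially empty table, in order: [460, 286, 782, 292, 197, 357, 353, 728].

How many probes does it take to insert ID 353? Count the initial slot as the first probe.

460 hashes to 5; slot 5 is free => place at 5.
286 hashes to 0; slot 0 is free => place at 0.
782 hashes to 2; slot 2 is free => place at 2.
292 hashes to 6; slot 6 is free => place at 6.
197 hashes to 2; 2 taken => place at 3.
357 hashes to 6; 6 taken => place at 7.
353 hashes to 2; 2,3 taken => place at 4.
728 hashes to 0; 0 taken => place at 1.
Table: [286, 728, 782, 197, 353, 460, 292, 357, —, —, —, —, —]

3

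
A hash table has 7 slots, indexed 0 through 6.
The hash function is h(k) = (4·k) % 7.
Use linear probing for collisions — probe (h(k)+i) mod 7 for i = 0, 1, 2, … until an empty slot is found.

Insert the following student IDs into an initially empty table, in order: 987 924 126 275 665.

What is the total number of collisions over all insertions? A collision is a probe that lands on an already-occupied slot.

9

Insert 987: h=0, slot 0 empty -> index 0.
Insert 924: h=0, slot 0 occupied -> index 1.
Insert 126: h=0, slots 0,1 occupied -> index 2.
Insert 275: h=1, slots 1,2 occupied -> index 3.
Insert 665: h=0, slots 0,1,2,3 occupied -> index 4.
Table: [987, 924, 126, 275, 665, —, —]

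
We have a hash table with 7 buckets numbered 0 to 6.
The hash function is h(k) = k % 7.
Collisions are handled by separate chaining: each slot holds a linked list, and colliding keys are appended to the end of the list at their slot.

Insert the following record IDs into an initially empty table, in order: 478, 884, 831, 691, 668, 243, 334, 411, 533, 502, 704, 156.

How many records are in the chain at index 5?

6

Insert 478: h=2, bucket 2 empty → new chain.
Insert 884: h=2, bucket 2 nonempty → append to chain.
Insert 831: h=5, bucket 5 empty → new chain.
Insert 691: h=5, bucket 5 nonempty → append to chain.
Insert 668: h=3, bucket 3 empty → new chain.
Insert 243: h=5, bucket 5 nonempty → append to chain.
Insert 334: h=5, bucket 5 nonempty → append to chain.
Insert 411: h=5, bucket 5 nonempty → append to chain.
Insert 533: h=1, bucket 1 empty → new chain.
Insert 502: h=5, bucket 5 nonempty → append to chain.
Insert 704: h=4, bucket 4 empty → new chain.
Insert 156: h=2, bucket 2 nonempty → append to chain.
Final buckets:
0: —
1: 533
2: 478 -> 884 -> 156
3: 668
4: 704
5: 831 -> 691 -> 243 -> 334 -> 411 -> 502
6: —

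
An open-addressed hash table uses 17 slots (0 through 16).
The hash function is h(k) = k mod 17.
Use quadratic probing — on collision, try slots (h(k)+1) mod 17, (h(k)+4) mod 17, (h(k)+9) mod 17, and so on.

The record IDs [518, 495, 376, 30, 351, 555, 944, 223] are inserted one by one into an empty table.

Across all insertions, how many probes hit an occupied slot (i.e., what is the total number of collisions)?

4

Insert 518: h=8, slot 8 empty -> index 8.
Insert 495: h=2, slot 2 empty -> index 2.
Insert 376: h=2, slot 2 occupied -> index 3.
Insert 30: h=13, slot 13 empty -> index 13.
Insert 351: h=11, slot 11 empty -> index 11.
Insert 555: h=11, slot 11 occupied -> index 12.
Insert 944: h=9, slot 9 empty -> index 9.
Insert 223: h=2, slots 2,3 occupied -> index 6.
Table: [., ., 495, 376, ., ., 223, ., 518, 944, ., 351, 555, 30, ., ., .]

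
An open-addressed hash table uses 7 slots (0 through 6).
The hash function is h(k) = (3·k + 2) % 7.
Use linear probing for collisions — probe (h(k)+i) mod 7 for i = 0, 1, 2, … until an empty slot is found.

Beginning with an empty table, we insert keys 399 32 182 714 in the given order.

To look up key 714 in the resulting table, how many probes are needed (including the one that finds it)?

3

399 hashes to 2; slot 2 is free => place at 2.
32 hashes to 0; slot 0 is free => place at 0.
182 hashes to 2; 2 taken => place at 3.
714 hashes to 2; 2,3 taken => place at 4.
Table: [32, _, 399, 182, 714, _, _]
Lookup 714: h=2, probe 2,3,4 → found at 4.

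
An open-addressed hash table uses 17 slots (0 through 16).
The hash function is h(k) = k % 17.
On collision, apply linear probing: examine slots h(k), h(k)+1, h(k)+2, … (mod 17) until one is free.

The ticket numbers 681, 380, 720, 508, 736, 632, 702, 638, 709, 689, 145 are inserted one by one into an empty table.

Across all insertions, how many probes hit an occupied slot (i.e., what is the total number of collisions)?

Insert 681: h=1, slot 1 empty -> index 1.
Insert 380: h=6, slot 6 empty -> index 6.
Insert 720: h=6, slot 6 occupied -> index 7.
Insert 508: h=15, slot 15 empty -> index 15.
Insert 736: h=5, slot 5 empty -> index 5.
Insert 632: h=3, slot 3 empty -> index 3.
Insert 702: h=5, slots 5,6,7 occupied -> index 8.
Insert 638: h=9, slot 9 empty -> index 9.
Insert 709: h=12, slot 12 empty -> index 12.
Insert 689: h=9, slot 9 occupied -> index 10.
Insert 145: h=9, slots 9,10 occupied -> index 11.
Table: [_, 681, _, 632, _, 736, 380, 720, 702, 638, 689, 145, 709, _, _, 508, _]

7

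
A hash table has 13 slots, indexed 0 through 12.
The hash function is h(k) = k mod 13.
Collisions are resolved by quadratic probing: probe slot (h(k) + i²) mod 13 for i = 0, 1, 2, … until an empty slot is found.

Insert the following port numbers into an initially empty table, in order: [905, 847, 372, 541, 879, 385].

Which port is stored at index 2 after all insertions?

847

905 hashes to 8; slot 8 is free => place at 8.
847 hashes to 2; slot 2 is free => place at 2.
372 hashes to 8; 8 taken => place at 9.
541 hashes to 8; 8,9 taken => place at 12.
879 hashes to 8; 8,9,12 taken => place at 4.
385 hashes to 8; 8,9,12,4 taken => place at 11.
Table: [_, _, 847, _, 879, _, _, _, 905, 372, _, 385, 541]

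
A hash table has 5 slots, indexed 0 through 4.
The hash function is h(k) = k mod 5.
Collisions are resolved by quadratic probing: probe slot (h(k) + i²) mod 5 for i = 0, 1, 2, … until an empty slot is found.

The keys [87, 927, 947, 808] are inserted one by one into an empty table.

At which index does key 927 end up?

3

87: h=2 -> slot 2
927: h=2, probe 2,3 -> slot 3
947: h=2, probe 2,3,1 -> slot 1
808: h=3, probe 3,4 -> slot 4
Table: [—, 947, 87, 927, 808]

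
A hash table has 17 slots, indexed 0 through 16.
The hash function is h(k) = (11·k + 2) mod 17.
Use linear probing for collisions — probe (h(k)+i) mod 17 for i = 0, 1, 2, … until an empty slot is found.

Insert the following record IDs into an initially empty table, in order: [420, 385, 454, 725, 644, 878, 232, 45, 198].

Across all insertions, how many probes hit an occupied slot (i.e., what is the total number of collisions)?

420 hashes to 15; slot 15 is free -> place at 15.
385 hashes to 4; slot 4 is free -> place at 4.
454 hashes to 15; 15 taken -> place at 16.
725 hashes to 4; 4 taken -> place at 5.
644 hashes to 14; slot 14 is free -> place at 14.
878 hashes to 4; 4,5 taken -> place at 6.
232 hashes to 4; 4,5,6 taken -> place at 7.
45 hashes to 4; 4,5,6,7 taken -> place at 8.
198 hashes to 4; 4,5,6,7,8 taken -> place at 9.
Table: [-, -, -, -, 385, 725, 878, 232, 45, 198, -, -, -, -, 644, 420, 454]

16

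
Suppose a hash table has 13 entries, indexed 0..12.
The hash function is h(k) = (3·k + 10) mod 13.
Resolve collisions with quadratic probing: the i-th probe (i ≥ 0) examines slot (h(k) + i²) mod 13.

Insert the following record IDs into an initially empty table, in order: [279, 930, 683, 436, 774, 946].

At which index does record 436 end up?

279 hashes to 2; slot 2 is free => place at 2.
930 hashes to 5; slot 5 is free => place at 5.
683 hashes to 5; 5 taken => place at 6.
436 hashes to 5; 5,6 taken => place at 9.
774 hashes to 5; 5,6,9 taken => place at 1.
946 hashes to 1; 1,2,5 taken => place at 10.
Table: [-, 774, 279, -, -, 930, 683, -, -, 436, 946, -, -]

9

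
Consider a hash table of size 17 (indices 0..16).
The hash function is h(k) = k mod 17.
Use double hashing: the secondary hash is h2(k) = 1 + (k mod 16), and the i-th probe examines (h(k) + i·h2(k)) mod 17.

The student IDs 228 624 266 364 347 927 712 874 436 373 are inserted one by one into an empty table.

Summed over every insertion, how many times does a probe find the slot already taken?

5

Insert 228: h=7, slot 7 empty → index 7.
Insert 624: h=12, slot 12 empty → index 12.
Insert 266: h=11, slot 11 empty → index 11.
Insert 364: h=7, h2=13, slot 7 occupied → index 3.
Insert 347: h=7, h2=12, slot 7 occupied → index 2.
Insert 927: h=9, slot 9 empty → index 9.
Insert 712: h=15, slot 15 empty → index 15.
Insert 874: h=7, h2=11, slot 7 occupied → index 1.
Insert 436: h=11, h2=5, slot 11 occupied → index 16.
Insert 373: h=16, h2=6, slot 16 occupied → index 5.
Table: [∅, 874, 347, 364, ∅, 373, ∅, 228, ∅, 927, ∅, 266, 624, ∅, ∅, 712, 436]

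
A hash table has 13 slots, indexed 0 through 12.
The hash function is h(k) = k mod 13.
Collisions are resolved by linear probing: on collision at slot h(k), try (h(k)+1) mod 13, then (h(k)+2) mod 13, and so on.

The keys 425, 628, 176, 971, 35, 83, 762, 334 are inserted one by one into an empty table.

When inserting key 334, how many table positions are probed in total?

425 hashes to 9; slot 9 is free -> place at 9.
628 hashes to 4; slot 4 is free -> place at 4.
176 hashes to 7; slot 7 is free -> place at 7.
971 hashes to 9; 9 taken -> place at 10.
35 hashes to 9; 9,10 taken -> place at 11.
83 hashes to 5; slot 5 is free -> place at 5.
762 hashes to 8; slot 8 is free -> place at 8.
334 hashes to 9; 9,10,11 taken -> place at 12.
Table: [-, -, -, -, 628, 83, -, 176, 762, 425, 971, 35, 334]

4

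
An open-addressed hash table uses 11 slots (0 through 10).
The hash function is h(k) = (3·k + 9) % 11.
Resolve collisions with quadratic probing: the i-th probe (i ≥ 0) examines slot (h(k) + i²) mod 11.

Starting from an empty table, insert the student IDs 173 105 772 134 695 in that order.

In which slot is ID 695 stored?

173: h=0 → slot 0
105: h=5 → slot 5
772: h=4 → slot 4
134: h=4, probe 4,5,8 → slot 8
695: h=4, probe 4,5,8,2 → slot 2
Table: [173, —, 695, —, 772, 105, —, —, 134, —, —]

2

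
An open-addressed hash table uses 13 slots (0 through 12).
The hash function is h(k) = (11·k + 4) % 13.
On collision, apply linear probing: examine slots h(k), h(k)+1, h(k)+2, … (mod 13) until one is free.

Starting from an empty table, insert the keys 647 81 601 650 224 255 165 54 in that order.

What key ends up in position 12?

601

647: h=10 => slot 10
81: h=11 => slot 11
601: h=11, probe 11,12 => slot 12
650: h=4 => slot 4
224: h=11, probe 11,12,0 => slot 0
255: h=1 => slot 1
165: h=12, probe 12,0,1,2 => slot 2
54: h=0, probe 0,1,2,3 => slot 3
Table: [224, 255, 165, 54, 650, _, _, _, _, _, 647, 81, 601]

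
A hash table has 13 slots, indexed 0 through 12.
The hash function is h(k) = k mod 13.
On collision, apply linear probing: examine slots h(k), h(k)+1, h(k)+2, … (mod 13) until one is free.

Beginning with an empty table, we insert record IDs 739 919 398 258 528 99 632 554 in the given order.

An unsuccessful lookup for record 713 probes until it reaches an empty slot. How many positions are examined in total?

739: h=11 -> slot 11
919: h=9 -> slot 9
398: h=8 -> slot 8
258: h=11, probe 11,12 -> slot 12
528: h=8, probe 8,9,10 -> slot 10
99: h=8, probe 8,9,10,11,12,0 -> slot 0
632: h=8, probe 8,9,10,11,12,0,1 -> slot 1
554: h=8, probe 8,9,10,11,12,0,1,2 -> slot 2
Table: [99, 632, 554, ., ., ., ., ., 398, 919, 528, 739, 258]
Lookup 713: h=11, probe 11,12,0,1,2,3 → slot 3 empty, not found.

6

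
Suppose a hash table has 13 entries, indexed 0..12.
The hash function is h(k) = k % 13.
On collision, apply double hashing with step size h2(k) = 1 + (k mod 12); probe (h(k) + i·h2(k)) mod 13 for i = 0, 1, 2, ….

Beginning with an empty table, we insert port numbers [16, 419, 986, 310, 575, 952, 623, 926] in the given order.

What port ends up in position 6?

926

Insert 16: h=3, slot 3 empty => index 3.
Insert 419: h=3, h2=12, slot 3 occupied => index 2.
Insert 986: h=11, slot 11 empty => index 11.
Insert 310: h=11, h2=11, slot 11 occupied => index 9.
Insert 575: h=3, h2=12, slots 3,2 occupied => index 1.
Insert 952: h=3, h2=5, slot 3 occupied => index 8.
Insert 623: h=12, slot 12 empty => index 12.
Insert 926: h=3, h2=3, slot 3 occupied => index 6.
Table: [_, 575, 419, 16, _, _, 926, _, 952, 310, _, 986, 623]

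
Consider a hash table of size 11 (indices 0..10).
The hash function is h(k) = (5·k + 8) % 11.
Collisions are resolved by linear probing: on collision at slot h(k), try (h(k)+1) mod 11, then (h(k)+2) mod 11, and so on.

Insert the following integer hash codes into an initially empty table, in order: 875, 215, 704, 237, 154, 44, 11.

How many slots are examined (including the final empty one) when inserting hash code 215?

875 hashes to 5; slot 5 is free → place at 5.
215 hashes to 5; 5 taken → place at 6.
704 hashes to 8; slot 8 is free → place at 8.
237 hashes to 5; 5,6 taken → place at 7.
154 hashes to 8; 8 taken → place at 9.
44 hashes to 8; 8,9 taken → place at 10.
11 hashes to 8; 8,9,10 taken → place at 0.
Table: [11, ∅, ∅, ∅, ∅, 875, 215, 237, 704, 154, 44]

2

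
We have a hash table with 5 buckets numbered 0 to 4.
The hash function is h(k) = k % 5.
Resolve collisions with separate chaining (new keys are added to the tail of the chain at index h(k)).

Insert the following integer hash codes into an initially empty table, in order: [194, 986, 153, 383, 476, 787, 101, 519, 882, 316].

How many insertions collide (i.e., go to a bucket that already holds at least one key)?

6

Insert 194: h=4, bucket 4 empty → new chain.
Insert 986: h=1, bucket 1 empty → new chain.
Insert 153: h=3, bucket 3 empty → new chain.
Insert 383: h=3, bucket 3 nonempty → append to chain.
Insert 476: h=1, bucket 1 nonempty → append to chain.
Insert 787: h=2, bucket 2 empty → new chain.
Insert 101: h=1, bucket 1 nonempty → append to chain.
Insert 519: h=4, bucket 4 nonempty → append to chain.
Insert 882: h=2, bucket 2 nonempty → append to chain.
Insert 316: h=1, bucket 1 nonempty → append to chain.
Final buckets:
0: ∅
1: 986 -> 476 -> 101 -> 316
2: 787 -> 882
3: 153 -> 383
4: 194 -> 519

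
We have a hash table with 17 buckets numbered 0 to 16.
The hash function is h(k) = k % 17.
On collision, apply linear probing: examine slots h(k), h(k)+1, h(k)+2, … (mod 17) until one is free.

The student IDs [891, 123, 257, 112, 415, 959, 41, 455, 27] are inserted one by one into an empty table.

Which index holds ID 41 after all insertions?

891: h=7 → slot 7
123: h=4 → slot 4
257: h=2 → slot 2
112: h=10 → slot 10
415: h=7, probe 7,8 → slot 8
959: h=7, probe 7,8,9 → slot 9
41: h=7, probe 7,8,9,10,11 → slot 11
455: h=13 → slot 13
27: h=10, probe 10,11,12 → slot 12
Table: [_, _, 257, _, 123, _, _, 891, 415, 959, 112, 41, 27, 455, _, _, _]

11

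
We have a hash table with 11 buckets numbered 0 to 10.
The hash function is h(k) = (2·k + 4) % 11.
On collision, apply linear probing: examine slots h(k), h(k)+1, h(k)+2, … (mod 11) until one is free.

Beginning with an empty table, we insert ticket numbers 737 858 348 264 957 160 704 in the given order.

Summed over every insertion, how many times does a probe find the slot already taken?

17

737: h=4 → slot 4
858: h=4, probe 4,5 → slot 5
348: h=7 → slot 7
264: h=4, probe 4,5,6 → slot 6
957: h=4, probe 4,5,6,7,8 → slot 8
160: h=5, probe 5,6,7,8,9 → slot 9
704: h=4, probe 4,5,6,7,8,9,10 → slot 10
Table: [_, _, _, _, 737, 858, 264, 348, 957, 160, 704]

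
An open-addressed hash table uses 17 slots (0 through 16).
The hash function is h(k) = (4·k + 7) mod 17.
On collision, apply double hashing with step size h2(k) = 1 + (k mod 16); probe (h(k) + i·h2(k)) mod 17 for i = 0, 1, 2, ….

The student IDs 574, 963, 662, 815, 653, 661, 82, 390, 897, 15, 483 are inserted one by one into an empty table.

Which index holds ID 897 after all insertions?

574 hashes to 8; slot 8 is free => place at 8.
963 hashes to 0; slot 0 is free => place at 0.
662 hashes to 3; slot 3 is free => place at 3.
815 hashes to 3, h2=16; 3 taken => place at 2.
653 hashes to 1; slot 1 is free => place at 1.
661 hashes to 16; slot 16 is free => place at 16.
82 hashes to 12; slot 12 is free => place at 12.
390 hashes to 3, h2=7; 3 taken => place at 10.
897 hashes to 8, h2=2; 8,10,12 taken => place at 14.
15 hashes to 16, h2=16; 16 taken => place at 15.
483 hashes to 1, h2=4; 1 taken => place at 5.
Table: [963, 653, 815, 662, _, 483, _, _, 574, _, 390, _, 82, _, 897, 15, 661]

14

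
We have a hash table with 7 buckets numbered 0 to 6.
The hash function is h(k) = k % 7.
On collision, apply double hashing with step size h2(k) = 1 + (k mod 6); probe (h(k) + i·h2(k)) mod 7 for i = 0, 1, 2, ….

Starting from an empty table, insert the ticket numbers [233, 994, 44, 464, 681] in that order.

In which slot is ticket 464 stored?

1

Insert 233: h=2, slot 2 empty → index 2.
Insert 994: h=0, slot 0 empty → index 0.
Insert 44: h=2, h2=3, slot 2 occupied → index 5.
Insert 464: h=2, h2=3, slots 2,5 occupied → index 1.
Insert 681: h=2, h2=4, slot 2 occupied → index 6.
Table: [994, 464, 233, -, -, 44, 681]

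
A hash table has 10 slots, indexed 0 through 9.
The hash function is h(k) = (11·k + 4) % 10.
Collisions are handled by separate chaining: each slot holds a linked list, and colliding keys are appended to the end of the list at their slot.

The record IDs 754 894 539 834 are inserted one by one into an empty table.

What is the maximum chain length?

Insert 754: h=8, bucket 8 empty → new chain.
Insert 894: h=8, bucket 8 nonempty → append to chain.
Insert 539: h=3, bucket 3 empty → new chain.
Insert 834: h=8, bucket 8 nonempty → append to chain.
Final buckets:
0: _
1: _
2: _
3: 539
4: _
5: _
6: _
7: _
8: 754 -> 894 -> 834
9: _

3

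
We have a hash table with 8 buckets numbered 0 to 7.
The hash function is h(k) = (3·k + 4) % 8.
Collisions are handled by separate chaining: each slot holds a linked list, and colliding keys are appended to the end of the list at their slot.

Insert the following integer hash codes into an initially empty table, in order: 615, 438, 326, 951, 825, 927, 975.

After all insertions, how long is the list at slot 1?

4

615 → bucket 1
438 → bucket 6
326 → bucket 6 (collision)
951 → bucket 1 (collision)
825 → bucket 7
927 → bucket 1 (collision)
975 → bucket 1 (collision)
Final buckets:
0: .
1: 615 -> 951 -> 927 -> 975
2: .
3: .
4: .
5: .
6: 438 -> 326
7: 825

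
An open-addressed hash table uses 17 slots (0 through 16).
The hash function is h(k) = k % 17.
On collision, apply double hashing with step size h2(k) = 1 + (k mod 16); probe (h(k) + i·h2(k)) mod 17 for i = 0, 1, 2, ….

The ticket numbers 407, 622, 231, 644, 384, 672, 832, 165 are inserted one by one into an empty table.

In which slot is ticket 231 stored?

1

Insert 407: h=16, slot 16 empty → index 16.
Insert 622: h=10, slot 10 empty → index 10.
Insert 231: h=10, h2=8, slot 10 occupied → index 1.
Insert 644: h=15, slot 15 empty → index 15.
Insert 384: h=10, h2=1, slot 10 occupied → index 11.
Insert 672: h=9, slot 9 empty → index 9.
Insert 832: h=16, h2=1, slot 16 occupied → index 0.
Insert 165: h=12, slot 12 empty → index 12.
Table: [832, 231, _, _, _, _, _, _, _, 672, 622, 384, 165, _, _, 644, 407]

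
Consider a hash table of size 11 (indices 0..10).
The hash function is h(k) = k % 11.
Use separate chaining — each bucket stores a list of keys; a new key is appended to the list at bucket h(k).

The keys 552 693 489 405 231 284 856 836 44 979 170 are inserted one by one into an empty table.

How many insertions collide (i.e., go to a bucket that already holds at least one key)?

Insert 552: h=2, bucket 2 empty -> new chain.
Insert 693: h=0, bucket 0 empty -> new chain.
Insert 489: h=5, bucket 5 empty -> new chain.
Insert 405: h=9, bucket 9 empty -> new chain.
Insert 231: h=0, bucket 0 nonempty -> append to chain.
Insert 284: h=9, bucket 9 nonempty -> append to chain.
Insert 856: h=9, bucket 9 nonempty -> append to chain.
Insert 836: h=0, bucket 0 nonempty -> append to chain.
Insert 44: h=0, bucket 0 nonempty -> append to chain.
Insert 979: h=0, bucket 0 nonempty -> append to chain.
Insert 170: h=5, bucket 5 nonempty -> append to chain.
Final buckets:
0: 693 -> 231 -> 836 -> 44 -> 979
1: —
2: 552
3: —
4: —
5: 489 -> 170
6: —
7: —
8: —
9: 405 -> 284 -> 856
10: —

7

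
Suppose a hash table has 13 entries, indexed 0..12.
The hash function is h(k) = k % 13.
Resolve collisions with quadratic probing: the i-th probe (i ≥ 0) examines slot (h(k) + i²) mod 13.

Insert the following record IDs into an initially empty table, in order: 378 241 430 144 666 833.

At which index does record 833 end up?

378: h=1 → slot 1
241: h=7 → slot 7
430: h=1, probe 1,2 → slot 2
144: h=1, probe 1,2,5 → slot 5
666: h=3 → slot 3
833: h=1, probe 1,2,5,10 → slot 10
Table: [—, 378, 430, 666, —, 144, —, 241, —, —, 833, —, —]

10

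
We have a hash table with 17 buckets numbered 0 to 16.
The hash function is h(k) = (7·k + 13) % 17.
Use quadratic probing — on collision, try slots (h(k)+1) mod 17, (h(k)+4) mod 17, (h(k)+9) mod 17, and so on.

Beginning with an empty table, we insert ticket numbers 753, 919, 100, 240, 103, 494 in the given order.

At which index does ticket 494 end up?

Insert 753: h=14, slot 14 empty → index 14.
Insert 919: h=3, slot 3 empty → index 3.
Insert 100: h=16, slot 16 empty → index 16.
Insert 240: h=10, slot 10 empty → index 10.
Insert 103: h=3, slot 3 occupied → index 4.
Insert 494: h=3, slots 3,4 occupied → index 7.
Table: [-, -, -, 919, 103, -, -, 494, -, -, 240, -, -, -, 753, -, 100]

7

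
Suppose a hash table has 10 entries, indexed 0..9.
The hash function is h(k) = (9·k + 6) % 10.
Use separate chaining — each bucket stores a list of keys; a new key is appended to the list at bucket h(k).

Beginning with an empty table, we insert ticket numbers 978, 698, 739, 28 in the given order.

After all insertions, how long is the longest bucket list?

978 → bucket 8
698 → bucket 8 (collision)
739 → bucket 7
28 → bucket 8 (collision)
Final buckets:
0: -
1: -
2: -
3: -
4: -
5: -
6: -
7: 739
8: 978 -> 698 -> 28
9: -

3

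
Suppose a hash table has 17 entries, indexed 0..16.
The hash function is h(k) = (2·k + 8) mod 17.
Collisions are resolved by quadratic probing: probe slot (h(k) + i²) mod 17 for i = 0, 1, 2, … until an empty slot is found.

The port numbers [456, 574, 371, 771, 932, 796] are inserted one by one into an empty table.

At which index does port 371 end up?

3

Insert 456: h=2, slot 2 empty => index 2.
Insert 574: h=0, slot 0 empty => index 0.
Insert 371: h=2, slot 2 occupied => index 3.
Insert 771: h=3, slot 3 occupied => index 4.
Insert 932: h=2, slots 2,3 occupied => index 6.
Insert 796: h=2, slots 2,3,6 occupied => index 11.
Table: [574, _, 456, 371, 771, _, 932, _, _, _, _, 796, _, _, _, _, _]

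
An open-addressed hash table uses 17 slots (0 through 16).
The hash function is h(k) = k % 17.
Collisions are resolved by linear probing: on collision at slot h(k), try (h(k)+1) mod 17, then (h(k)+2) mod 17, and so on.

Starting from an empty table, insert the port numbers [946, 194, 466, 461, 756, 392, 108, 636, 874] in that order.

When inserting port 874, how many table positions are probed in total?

946 hashes to 11; slot 11 is free → place at 11.
194 hashes to 7; slot 7 is free → place at 7.
466 hashes to 7; 7 taken → place at 8.
461 hashes to 2; slot 2 is free → place at 2.
756 hashes to 8; 8 taken → place at 9.
392 hashes to 1; slot 1 is free → place at 1.
108 hashes to 6; slot 6 is free → place at 6.
636 hashes to 7; 7,8,9 taken → place at 10.
874 hashes to 7; 7,8,9,10,11 taken → place at 12.
Table: [_, 392, 461, _, _, _, 108, 194, 466, 756, 636, 946, 874, _, _, _, _]

6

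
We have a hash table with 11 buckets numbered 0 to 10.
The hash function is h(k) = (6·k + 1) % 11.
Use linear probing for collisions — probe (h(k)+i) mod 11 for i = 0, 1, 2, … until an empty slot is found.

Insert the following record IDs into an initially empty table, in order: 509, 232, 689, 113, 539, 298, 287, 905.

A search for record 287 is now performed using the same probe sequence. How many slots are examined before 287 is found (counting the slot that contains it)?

7

Insert 509: h=8, slot 8 empty => index 8.
Insert 232: h=7, slot 7 empty => index 7.
Insert 689: h=10, slot 10 empty => index 10.
Insert 113: h=8, slot 8 occupied => index 9.
Insert 539: h=1, slot 1 empty => index 1.
Insert 298: h=7, slots 7,8,9,10 occupied => index 0.
Insert 287: h=7, slots 7,8,9,10,0,1 occupied => index 2.
Insert 905: h=8, slots 8,9,10,0,1,2 occupied => index 3.
Table: [298, 539, 287, 905, —, —, —, 232, 509, 113, 689]
Lookup 287: h=7, probe 7,8,9,10,0,1,2 → found at 2.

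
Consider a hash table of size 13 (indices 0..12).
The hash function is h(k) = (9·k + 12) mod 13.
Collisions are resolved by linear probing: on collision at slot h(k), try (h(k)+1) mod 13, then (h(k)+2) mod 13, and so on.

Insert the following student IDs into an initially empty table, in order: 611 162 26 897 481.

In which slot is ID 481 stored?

Insert 611: h=12, slot 12 empty -> index 12.
Insert 162: h=1, slot 1 empty -> index 1.
Insert 26: h=12, slot 12 occupied -> index 0.
Insert 897: h=12, slots 12,0,1 occupied -> index 2.
Insert 481: h=12, slots 12,0,1,2 occupied -> index 3.
Table: [26, 162, 897, 481, ∅, ∅, ∅, ∅, ∅, ∅, ∅, ∅, 611]

3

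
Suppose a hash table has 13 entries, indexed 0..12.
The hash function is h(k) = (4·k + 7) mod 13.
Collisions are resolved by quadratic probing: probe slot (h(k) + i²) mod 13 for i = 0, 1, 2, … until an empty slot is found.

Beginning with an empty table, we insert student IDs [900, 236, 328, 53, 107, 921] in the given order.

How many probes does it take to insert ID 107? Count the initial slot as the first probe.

900: h=6 -> slot 6
236: h=2 -> slot 2
328: h=6, probe 6,7 -> slot 7
53: h=11 -> slot 11
107: h=6, probe 6,7,10 -> slot 10
921: h=12 -> slot 12
Table: [∅, ∅, 236, ∅, ∅, ∅, 900, 328, ∅, ∅, 107, 53, 921]

3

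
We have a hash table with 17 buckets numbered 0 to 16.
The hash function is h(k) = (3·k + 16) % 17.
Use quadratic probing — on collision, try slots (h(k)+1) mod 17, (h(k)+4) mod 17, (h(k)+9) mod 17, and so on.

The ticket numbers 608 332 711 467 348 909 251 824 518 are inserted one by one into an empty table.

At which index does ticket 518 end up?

8

608: h=4 -> slot 4
332: h=9 -> slot 9
711: h=7 -> slot 7
467: h=6 -> slot 6
348: h=6, probe 6,7,10 -> slot 10
909: h=6, probe 6,7,10,15 -> slot 15
251: h=4, probe 4,5 -> slot 5
824: h=6, probe 6,7,10,15,5,14 -> slot 14
518: h=6, probe 6,7,10,15,5,14,8 -> slot 8
Table: [—, —, —, —, 608, 251, 467, 711, 518, 332, 348, —, —, —, 824, 909, —]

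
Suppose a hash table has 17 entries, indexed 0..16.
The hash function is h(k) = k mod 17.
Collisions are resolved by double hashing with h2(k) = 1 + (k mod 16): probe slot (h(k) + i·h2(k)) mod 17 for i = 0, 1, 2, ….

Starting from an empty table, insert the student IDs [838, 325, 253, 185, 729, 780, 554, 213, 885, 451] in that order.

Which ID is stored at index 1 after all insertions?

729

Insert 838: h=5, slot 5 empty -> index 5.
Insert 325: h=2, slot 2 empty -> index 2.
Insert 253: h=15, slot 15 empty -> index 15.
Insert 185: h=15, h2=10, slot 15 occupied -> index 8.
Insert 729: h=15, h2=10, slots 15,8 occupied -> index 1.
Insert 780: h=15, h2=13, slot 15 occupied -> index 11.
Insert 554: h=10, slot 10 empty -> index 10.
Insert 213: h=9, slot 9 empty -> index 9.
Insert 885: h=1, h2=6, slot 1 occupied -> index 7.
Insert 451: h=9, h2=4, slot 9 occupied -> index 13.
Table: [., 729, 325, ., ., 838, ., 885, 185, 213, 554, 780, ., 451, ., 253, .]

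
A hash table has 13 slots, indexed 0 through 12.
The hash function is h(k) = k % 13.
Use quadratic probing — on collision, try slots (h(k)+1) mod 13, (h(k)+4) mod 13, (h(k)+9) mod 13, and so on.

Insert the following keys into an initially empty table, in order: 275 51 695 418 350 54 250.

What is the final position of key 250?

275: h=2 -> slot 2
51: h=12 -> slot 12
695: h=6 -> slot 6
418: h=2, probe 2,3 -> slot 3
350: h=12, probe 12,0 -> slot 0
54: h=2, probe 2,3,6,11 -> slot 11
250: h=3, probe 3,4 -> slot 4
Table: [350, ∅, 275, 418, 250, ∅, 695, ∅, ∅, ∅, ∅, 54, 51]

4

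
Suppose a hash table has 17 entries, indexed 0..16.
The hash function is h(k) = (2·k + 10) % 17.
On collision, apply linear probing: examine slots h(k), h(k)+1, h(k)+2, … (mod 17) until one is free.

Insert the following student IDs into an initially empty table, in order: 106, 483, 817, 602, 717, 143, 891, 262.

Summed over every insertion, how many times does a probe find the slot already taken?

10

106: h=1 → slot 1
483: h=7 → slot 7
817: h=12 → slot 12
602: h=7, probe 7,8 → slot 8
717: h=16 → slot 16
143: h=7, probe 7,8,9 → slot 9
891: h=7, probe 7,8,9,10 → slot 10
262: h=7, probe 7,8,9,10,11 → slot 11
Table: [-, 106, -, -, -, -, -, 483, 602, 143, 891, 262, 817, -, -, -, 717]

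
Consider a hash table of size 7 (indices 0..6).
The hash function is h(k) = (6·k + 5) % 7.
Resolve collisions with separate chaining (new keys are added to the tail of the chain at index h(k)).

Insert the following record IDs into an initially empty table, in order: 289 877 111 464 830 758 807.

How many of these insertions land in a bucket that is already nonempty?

4

289 -> bucket 3
877 -> bucket 3 (collision)
111 -> bucket 6
464 -> bucket 3 (collision)
830 -> bucket 1
758 -> bucket 3 (collision)
807 -> bucket 3 (collision)
Final buckets:
0: _
1: 830
2: _
3: 289 -> 877 -> 464 -> 758 -> 807
4: _
5: _
6: 111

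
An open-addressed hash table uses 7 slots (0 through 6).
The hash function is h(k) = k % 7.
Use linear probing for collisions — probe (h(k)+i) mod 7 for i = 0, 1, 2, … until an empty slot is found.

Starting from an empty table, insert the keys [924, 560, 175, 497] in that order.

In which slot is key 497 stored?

3

Insert 924: h=0, slot 0 empty → index 0.
Insert 560: h=0, slot 0 occupied → index 1.
Insert 175: h=0, slots 0,1 occupied → index 2.
Insert 497: h=0, slots 0,1,2 occupied → index 3.
Table: [924, 560, 175, 497, _, _, _]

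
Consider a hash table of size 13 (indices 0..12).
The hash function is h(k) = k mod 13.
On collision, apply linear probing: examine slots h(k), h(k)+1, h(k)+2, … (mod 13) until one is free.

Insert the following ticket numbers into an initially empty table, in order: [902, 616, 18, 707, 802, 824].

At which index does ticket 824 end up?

10

902: h=5 -> slot 5
616: h=5, probe 5,6 -> slot 6
18: h=5, probe 5,6,7 -> slot 7
707: h=5, probe 5,6,7,8 -> slot 8
802: h=9 -> slot 9
824: h=5, probe 5,6,7,8,9,10 -> slot 10
Table: [_, _, _, _, _, 902, 616, 18, 707, 802, 824, _, _]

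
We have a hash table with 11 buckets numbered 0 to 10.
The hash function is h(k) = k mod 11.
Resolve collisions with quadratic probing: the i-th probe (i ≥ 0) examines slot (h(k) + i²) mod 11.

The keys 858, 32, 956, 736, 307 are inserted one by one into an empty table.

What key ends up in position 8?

736

Insert 858: h=0, slot 0 empty -> index 0.
Insert 32: h=10, slot 10 empty -> index 10.
Insert 956: h=10, slots 10,0 occupied -> index 3.
Insert 736: h=10, slots 10,0,3 occupied -> index 8.
Insert 307: h=10, slots 10,0,3,8 occupied -> index 4.
Table: [858, _, _, 956, 307, _, _, _, 736, _, 32]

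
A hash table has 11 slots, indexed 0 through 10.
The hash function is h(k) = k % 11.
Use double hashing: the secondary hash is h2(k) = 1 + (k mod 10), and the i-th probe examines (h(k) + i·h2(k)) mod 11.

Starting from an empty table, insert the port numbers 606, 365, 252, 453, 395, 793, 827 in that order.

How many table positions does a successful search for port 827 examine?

Insert 606: h=1, slot 1 empty → index 1.
Insert 365: h=2, slot 2 empty → index 2.
Insert 252: h=10, slot 10 empty → index 10.
Insert 453: h=2, h2=4, slot 2 occupied → index 6.
Insert 395: h=10, h2=6, slot 10 occupied → index 5.
Insert 793: h=1, h2=4, slots 1,5 occupied → index 9.
Insert 827: h=2, h2=8, slots 2,10 occupied → index 7.
Table: [—, 606, 365, —, —, 395, 453, 827, —, 793, 252]
Lookup 827: h=2, h2=8, probe 2,10,7 → found at 7.

3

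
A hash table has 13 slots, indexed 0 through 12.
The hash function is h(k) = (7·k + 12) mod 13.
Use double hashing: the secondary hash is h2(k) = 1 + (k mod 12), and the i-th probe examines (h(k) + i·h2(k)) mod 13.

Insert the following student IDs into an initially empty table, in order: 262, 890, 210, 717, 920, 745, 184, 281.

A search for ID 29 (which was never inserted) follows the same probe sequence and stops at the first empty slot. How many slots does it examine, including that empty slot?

Insert 262: h=0, slot 0 empty → index 0.
Insert 890: h=2, slot 2 empty → index 2.
Insert 210: h=0, h2=7, slot 0 occupied → index 7.
Insert 717: h=0, h2=10, slot 0 occupied → index 10.
Insert 920: h=4, slot 4 empty → index 4.
Insert 745: h=1, slot 1 empty → index 1.
Insert 184: h=0, h2=5, slot 0 occupied → index 5.
Insert 281: h=3, slot 3 empty → index 3.
Table: [262, 745, 890, 281, 920, 184, ., 210, ., ., 717, ., .]
Lookup 29: h=7, h2=6, probe 7,0,6 → slot 6 empty, not found.

3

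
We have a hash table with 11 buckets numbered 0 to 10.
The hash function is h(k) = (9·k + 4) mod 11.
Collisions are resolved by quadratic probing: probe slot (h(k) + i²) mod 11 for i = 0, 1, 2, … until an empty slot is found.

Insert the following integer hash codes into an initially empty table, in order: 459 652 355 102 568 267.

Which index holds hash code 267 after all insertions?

459 hashes to 10; slot 10 is free → place at 10.
652 hashes to 9; slot 9 is free → place at 9.
355 hashes to 9; 9,10 taken → place at 2.
102 hashes to 9; 9,10,2 taken → place at 7.
568 hashes to 1; slot 1 is free → place at 1.
267 hashes to 9; 9,10,2,7 taken → place at 3.
Table: [_, 568, 355, 267, _, _, _, 102, _, 652, 459]

3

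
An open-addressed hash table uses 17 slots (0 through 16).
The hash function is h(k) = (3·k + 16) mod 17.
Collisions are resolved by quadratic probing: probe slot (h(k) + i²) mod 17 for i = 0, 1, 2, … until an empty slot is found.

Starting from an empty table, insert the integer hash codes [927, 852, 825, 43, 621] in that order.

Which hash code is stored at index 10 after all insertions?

927 hashes to 9; slot 9 is free → place at 9.
852 hashes to 5; slot 5 is free → place at 5.
825 hashes to 9; 9 taken → place at 10.
43 hashes to 9; 9,10 taken → place at 13.
621 hashes to 9; 9,10,13 taken → place at 1.
Table: [., 621, ., ., ., 852, ., ., ., 927, 825, ., ., 43, ., ., .]

825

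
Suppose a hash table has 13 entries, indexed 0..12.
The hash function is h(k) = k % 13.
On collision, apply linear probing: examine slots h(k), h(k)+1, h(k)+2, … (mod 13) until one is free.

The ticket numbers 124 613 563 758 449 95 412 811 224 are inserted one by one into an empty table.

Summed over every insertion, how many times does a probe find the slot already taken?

124 hashes to 7; slot 7 is free → place at 7.
613 hashes to 2; slot 2 is free → place at 2.
563 hashes to 4; slot 4 is free → place at 4.
758 hashes to 4; 4 taken → place at 5.
449 hashes to 7; 7 taken → place at 8.
95 hashes to 4; 4,5 taken → place at 6.
412 hashes to 9; slot 9 is free → place at 9.
811 hashes to 5; 5,6,7,8,9 taken → place at 10.
224 hashes to 3; slot 3 is free → place at 3.
Table: [_, _, 613, 224, 563, 758, 95, 124, 449, 412, 811, _, _]

9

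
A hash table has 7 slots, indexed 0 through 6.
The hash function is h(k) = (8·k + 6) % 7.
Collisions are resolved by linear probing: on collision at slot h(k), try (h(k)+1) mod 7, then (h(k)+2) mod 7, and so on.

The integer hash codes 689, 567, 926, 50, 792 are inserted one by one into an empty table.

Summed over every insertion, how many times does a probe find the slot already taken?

Insert 689: h=2, slot 2 empty => index 2.
Insert 567: h=6, slot 6 empty => index 6.
Insert 926: h=1, slot 1 empty => index 1.
Insert 50: h=0, slot 0 empty => index 0.
Insert 792: h=0, slots 0,1,2 occupied => index 3.
Table: [50, 926, 689, 792, _, _, 567]

3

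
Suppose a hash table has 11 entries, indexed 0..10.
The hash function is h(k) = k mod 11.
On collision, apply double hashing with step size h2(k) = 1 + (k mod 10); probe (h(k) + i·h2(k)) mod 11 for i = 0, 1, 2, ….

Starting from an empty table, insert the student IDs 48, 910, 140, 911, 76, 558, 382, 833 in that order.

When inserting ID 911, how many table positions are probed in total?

2

48: h=4 → slot 4
910: h=8 → slot 8
140: h=8, h2=1, probe 8,9 → slot 9
911: h=9, h2=2, probe 9,0 → slot 0
76: h=10 → slot 10
558: h=8, h2=9, probe 8,6 → slot 6
382: h=8, h2=3, probe 8,0,3 → slot 3
833: h=8, h2=4, probe 8,1 → slot 1
Table: [911, 833, ∅, 382, 48, ∅, 558, ∅, 910, 140, 76]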